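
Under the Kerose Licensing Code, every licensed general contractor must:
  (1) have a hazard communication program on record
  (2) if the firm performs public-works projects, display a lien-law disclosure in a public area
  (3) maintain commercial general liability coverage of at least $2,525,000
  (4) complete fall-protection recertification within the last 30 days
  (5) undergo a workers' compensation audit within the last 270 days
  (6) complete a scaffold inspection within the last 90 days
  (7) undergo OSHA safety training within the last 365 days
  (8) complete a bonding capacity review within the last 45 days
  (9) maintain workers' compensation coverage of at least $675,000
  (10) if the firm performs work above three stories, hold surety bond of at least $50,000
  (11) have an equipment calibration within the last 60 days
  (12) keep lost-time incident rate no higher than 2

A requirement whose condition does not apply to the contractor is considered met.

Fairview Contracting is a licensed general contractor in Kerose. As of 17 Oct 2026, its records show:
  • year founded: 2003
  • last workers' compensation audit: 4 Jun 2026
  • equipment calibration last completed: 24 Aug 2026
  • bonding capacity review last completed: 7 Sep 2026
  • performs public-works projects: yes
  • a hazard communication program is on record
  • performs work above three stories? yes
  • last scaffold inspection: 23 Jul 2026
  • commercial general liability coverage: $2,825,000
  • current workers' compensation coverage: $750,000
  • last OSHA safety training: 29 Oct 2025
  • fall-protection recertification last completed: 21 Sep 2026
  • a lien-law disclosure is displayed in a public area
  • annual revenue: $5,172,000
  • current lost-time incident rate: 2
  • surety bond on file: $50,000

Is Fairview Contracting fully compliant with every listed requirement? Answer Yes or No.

Yes

1. hazard communication program present → met
2. condition 'performs public-works projects' holds; lien-law disclosure present → met
3. commercial general liability coverage $2,825,000 ≥ $2,525,000 → met
4. fall-protection recertification 26 days ago vs limit 30 → met
5. workers' compensation audit 135 days ago vs limit 270 → met
6. scaffold inspection 86 days ago vs limit 90 → met
7. OSHA safety training 353 days ago vs limit 365 → met
8. bonding capacity review 40 days ago vs limit 45 → met
9. workers' compensation coverage $750,000 ≥ $675,000 → met
10. condition 'performs work above three stories' holds; surety bond $50,000 ≥ $50,000 → met
11. equipment calibration 54 days ago vs limit 60 → met
12. lost-time incident rate 2 ≤ 2 → met
All met.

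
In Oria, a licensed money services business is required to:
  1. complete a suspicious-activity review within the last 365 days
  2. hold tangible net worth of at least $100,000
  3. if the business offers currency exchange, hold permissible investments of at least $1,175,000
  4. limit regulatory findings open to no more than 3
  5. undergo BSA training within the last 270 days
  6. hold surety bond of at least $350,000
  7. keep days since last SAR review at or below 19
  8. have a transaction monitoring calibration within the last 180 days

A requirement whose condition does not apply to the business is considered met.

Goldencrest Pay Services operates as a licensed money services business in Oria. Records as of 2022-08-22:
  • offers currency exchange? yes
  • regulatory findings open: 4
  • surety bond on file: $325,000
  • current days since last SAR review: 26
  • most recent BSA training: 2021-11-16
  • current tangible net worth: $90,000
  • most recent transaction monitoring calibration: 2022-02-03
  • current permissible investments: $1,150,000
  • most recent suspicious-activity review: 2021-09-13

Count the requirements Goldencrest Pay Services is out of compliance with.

1. suspicious-activity review 343 days ago vs limit 365 → met
2. tangible net worth $90,000 < $100,000 → not met
3. condition 'offers currency exchange' holds; permissible investments $1,150,000 < $1,175,000 → not met
4. regulatory findings open 4 > 3 → not met
5. BSA training 279 days ago vs limit 270 → not met
6. surety bond $325,000 < $350,000 → not met
7. days since last SAR review 26 > 19 → not met
8. transaction monitoring calibration 200 days ago vs limit 180 → not met
Not met: 7 of 8

7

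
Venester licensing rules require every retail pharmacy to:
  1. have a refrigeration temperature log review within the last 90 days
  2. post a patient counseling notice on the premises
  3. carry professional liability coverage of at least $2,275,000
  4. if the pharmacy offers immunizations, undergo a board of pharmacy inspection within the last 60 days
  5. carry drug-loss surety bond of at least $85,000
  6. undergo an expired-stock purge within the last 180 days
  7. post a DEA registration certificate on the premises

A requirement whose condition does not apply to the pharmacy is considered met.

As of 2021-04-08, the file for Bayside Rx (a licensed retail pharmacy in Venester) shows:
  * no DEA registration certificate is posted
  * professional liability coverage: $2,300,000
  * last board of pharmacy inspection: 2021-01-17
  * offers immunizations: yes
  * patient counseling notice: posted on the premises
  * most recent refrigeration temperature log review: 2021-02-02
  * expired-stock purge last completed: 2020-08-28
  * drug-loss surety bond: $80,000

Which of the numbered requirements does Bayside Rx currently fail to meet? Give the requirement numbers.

1. refrigeration temperature log review 65 days ago vs limit 90 → met
2. patient counseling notice present → met
3. professional liability coverage $2,300,000 ≥ $2,275,000 → met
4. condition 'offers immunizations' holds; board of pharmacy inspection 81 days ago vs limit 60 → not met
5. drug-loss surety bond $80,000 < $85,000 → not met
6. expired-stock purge 223 days ago vs limit 180 → not met
7. DEA registration certificate absent → not met
Not met: 4, 5, 6, 7

4, 5, 6, 7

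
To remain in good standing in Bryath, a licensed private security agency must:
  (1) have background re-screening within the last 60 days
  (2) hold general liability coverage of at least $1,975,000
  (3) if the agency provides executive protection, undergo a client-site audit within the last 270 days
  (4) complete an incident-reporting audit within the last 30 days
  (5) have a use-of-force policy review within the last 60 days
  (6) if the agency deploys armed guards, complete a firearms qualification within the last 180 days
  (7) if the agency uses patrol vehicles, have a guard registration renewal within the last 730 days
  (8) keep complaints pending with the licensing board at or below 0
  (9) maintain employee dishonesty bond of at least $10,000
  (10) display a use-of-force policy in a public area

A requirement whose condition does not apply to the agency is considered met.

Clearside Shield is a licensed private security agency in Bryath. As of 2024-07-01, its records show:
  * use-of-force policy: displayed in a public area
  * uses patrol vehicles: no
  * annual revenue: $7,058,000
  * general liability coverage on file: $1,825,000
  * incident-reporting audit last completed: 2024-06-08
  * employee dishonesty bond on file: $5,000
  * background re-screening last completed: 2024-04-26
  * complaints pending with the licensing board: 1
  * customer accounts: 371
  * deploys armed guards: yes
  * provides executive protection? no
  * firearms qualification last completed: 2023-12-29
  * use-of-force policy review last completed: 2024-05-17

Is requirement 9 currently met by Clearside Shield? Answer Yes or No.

No

9. employee dishonesty bond $5,000 < $10,000 → not met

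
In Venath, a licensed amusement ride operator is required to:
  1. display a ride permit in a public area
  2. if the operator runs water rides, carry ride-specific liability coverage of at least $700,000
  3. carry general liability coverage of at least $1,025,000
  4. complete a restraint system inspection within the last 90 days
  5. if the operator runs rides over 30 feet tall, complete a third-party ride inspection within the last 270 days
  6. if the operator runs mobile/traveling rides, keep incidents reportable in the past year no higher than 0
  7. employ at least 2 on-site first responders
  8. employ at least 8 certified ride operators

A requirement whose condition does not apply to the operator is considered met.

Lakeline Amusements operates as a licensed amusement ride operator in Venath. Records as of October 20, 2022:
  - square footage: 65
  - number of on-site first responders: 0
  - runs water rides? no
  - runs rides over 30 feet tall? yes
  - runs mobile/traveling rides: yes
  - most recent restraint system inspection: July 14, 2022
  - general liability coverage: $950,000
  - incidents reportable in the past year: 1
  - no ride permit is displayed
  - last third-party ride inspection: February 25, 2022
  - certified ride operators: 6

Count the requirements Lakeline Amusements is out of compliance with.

6

1. ride permit absent → not met
2. condition 'runs water rides' does not hold → requirement n/a → met
3. general liability coverage $950,000 < $1,025,000 → not met
4. restraint system inspection 98 days ago vs limit 90 → not met
5. condition 'runs rides over 30 feet tall' holds; third-party ride inspection 237 days ago vs limit 270 → met
6. condition 'runs mobile/traveling rides' holds; incidents reportable in the past year 1 > 0 → not met
7. on-site first responders 0 < 2 → not met
8. certified ride operators 6 < 8 → not met
Not met: 6 of 8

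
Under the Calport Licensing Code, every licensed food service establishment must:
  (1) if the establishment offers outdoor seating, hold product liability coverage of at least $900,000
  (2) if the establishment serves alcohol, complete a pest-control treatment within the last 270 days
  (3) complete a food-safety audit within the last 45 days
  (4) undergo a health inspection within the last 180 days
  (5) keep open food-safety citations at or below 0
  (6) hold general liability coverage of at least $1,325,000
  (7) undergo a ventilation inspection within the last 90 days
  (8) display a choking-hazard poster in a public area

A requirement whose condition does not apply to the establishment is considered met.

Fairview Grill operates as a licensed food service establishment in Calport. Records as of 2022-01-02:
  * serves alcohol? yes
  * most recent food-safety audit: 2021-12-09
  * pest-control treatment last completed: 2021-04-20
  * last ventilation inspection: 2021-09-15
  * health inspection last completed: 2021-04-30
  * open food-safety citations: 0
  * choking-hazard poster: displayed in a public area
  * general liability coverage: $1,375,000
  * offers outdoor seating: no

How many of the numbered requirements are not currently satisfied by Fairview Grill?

2

1. condition 'offers outdoor seating' does not hold → requirement n/a → met
2. condition 'serves alcohol' holds; pest-control treatment 257 days ago vs limit 270 → met
3. food-safety audit 24 days ago vs limit 45 → met
4. health inspection 247 days ago vs limit 180 → not met
5. open food-safety citations 0 ≤ 0 → met
6. general liability coverage $1,375,000 ≥ $1,325,000 → met
7. ventilation inspection 109 days ago vs limit 90 → not met
8. choking-hazard poster present → met
Not met: 2 of 8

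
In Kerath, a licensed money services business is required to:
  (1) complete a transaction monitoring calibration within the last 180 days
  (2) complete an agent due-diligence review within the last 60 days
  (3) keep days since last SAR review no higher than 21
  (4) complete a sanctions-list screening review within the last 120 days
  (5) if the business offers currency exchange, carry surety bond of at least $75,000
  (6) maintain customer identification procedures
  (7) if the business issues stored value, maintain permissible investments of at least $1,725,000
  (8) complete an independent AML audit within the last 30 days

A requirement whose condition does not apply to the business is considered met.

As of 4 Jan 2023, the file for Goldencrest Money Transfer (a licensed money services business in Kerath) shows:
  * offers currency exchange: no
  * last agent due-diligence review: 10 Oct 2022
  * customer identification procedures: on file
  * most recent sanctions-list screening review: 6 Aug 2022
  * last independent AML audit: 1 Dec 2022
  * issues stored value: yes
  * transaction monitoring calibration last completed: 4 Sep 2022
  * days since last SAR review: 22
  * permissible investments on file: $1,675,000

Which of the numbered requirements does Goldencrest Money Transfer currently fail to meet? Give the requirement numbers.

2, 3, 4, 7, 8

1. transaction monitoring calibration 122 days ago vs limit 180 → met
2. agent due-diligence review 86 days ago vs limit 60 → not met
3. days since last SAR review 22 > 21 → not met
4. sanctions-list screening review 151 days ago vs limit 120 → not met
5. condition 'offers currency exchange' does not hold → requirement n/a → met
6. customer identification procedures present → met
7. condition 'issues stored value' holds; permissible investments $1,675,000 < $1,725,000 → not met
8. independent AML audit 34 days ago vs limit 30 → not met
Not met: 2, 3, 4, 7, 8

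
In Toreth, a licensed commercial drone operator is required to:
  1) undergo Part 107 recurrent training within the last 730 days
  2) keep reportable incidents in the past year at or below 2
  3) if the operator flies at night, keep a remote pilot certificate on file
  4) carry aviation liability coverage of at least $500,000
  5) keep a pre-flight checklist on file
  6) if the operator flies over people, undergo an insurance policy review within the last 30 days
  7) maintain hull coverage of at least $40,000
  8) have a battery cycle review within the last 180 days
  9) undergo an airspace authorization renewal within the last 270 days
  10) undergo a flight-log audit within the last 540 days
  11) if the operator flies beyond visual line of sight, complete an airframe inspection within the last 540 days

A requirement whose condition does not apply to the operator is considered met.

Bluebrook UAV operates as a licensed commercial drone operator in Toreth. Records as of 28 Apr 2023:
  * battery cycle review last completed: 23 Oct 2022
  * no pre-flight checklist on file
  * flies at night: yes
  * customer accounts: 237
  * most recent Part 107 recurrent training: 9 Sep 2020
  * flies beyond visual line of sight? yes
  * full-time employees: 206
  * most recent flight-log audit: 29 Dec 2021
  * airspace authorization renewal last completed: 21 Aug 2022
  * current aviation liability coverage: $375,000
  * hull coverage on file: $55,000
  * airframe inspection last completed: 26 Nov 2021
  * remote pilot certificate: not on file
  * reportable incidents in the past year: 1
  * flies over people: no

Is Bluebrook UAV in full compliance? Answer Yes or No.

No

1. Part 107 recurrent training 961 days ago vs limit 730 → not met
2. reportable incidents in the past year 1 ≤ 2 → met
3. condition 'flies at night' holds; remote pilot certificate absent → not met
4. aviation liability coverage $375,000 < $500,000 → not met
5. pre-flight checklist absent → not met
6. condition 'flies over people' does not hold → requirement n/a → met
7. hull coverage $55,000 ≥ $40,000 → met
8. battery cycle review 187 days ago vs limit 180 → not met
9. airspace authorization renewal 250 days ago vs limit 270 → met
10. flight-log audit 485 days ago vs limit 540 → met
11. condition 'flies beyond visual line of sight' holds; airframe inspection 518 days ago vs limit 540 → met
Not met: 1, 3, 4, 5, 8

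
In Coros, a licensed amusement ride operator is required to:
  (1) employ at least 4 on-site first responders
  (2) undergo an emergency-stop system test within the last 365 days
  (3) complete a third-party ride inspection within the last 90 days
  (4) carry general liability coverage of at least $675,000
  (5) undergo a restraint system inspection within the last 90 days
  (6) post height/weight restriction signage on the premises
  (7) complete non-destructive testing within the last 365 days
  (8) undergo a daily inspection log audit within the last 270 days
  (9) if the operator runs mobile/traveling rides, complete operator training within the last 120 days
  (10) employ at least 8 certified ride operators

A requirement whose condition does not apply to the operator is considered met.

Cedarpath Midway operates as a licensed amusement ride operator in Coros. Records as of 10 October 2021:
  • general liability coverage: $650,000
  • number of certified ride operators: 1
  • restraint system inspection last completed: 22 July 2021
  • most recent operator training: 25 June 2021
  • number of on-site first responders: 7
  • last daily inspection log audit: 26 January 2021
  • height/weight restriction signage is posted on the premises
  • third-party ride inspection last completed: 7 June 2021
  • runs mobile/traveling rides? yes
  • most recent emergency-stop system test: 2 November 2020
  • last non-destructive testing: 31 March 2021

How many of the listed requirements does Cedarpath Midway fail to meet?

1. on-site first responders 7 ≥ 4 → met
2. emergency-stop system test 342 days ago vs limit 365 → met
3. third-party ride inspection 125 days ago vs limit 90 → not met
4. general liability coverage $650,000 < $675,000 → not met
5. restraint system inspection 80 days ago vs limit 90 → met
6. height/weight restriction signage present → met
7. non-destructive testing 193 days ago vs limit 365 → met
8. daily inspection log audit 257 days ago vs limit 270 → met
9. condition 'runs mobile/traveling rides' holds; operator training 107 days ago vs limit 120 → met
10. certified ride operators 1 < 8 → not met
Not met: 3 of 10

3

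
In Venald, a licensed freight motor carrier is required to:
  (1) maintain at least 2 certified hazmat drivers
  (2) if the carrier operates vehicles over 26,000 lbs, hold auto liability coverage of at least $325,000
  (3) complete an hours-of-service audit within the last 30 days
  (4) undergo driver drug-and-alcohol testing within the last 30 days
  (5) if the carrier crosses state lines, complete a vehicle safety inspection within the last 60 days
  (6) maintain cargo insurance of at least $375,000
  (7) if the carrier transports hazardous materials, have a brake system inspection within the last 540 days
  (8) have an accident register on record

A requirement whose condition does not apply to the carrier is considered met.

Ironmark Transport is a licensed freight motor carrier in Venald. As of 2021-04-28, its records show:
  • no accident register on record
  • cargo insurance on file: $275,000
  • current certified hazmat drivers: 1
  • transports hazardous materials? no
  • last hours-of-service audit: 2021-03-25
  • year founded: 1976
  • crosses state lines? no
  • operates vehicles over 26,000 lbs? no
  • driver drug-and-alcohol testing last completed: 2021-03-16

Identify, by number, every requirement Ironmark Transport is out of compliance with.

1. certified hazmat drivers 1 < 2 → not met
2. condition 'operates vehicles over 26,000 lbs' does not hold → requirement n/a → met
3. hours-of-service audit 34 days ago vs limit 30 → not met
4. driver drug-and-alcohol testing 43 days ago vs limit 30 → not met
5. condition 'crosses state lines' does not hold → requirement n/a → met
6. cargo insurance $275,000 < $375,000 → not met
7. condition 'transports hazardous materials' does not hold → requirement n/a → met
8. accident register absent → not met
Not met: 1, 3, 4, 6, 8

1, 3, 4, 6, 8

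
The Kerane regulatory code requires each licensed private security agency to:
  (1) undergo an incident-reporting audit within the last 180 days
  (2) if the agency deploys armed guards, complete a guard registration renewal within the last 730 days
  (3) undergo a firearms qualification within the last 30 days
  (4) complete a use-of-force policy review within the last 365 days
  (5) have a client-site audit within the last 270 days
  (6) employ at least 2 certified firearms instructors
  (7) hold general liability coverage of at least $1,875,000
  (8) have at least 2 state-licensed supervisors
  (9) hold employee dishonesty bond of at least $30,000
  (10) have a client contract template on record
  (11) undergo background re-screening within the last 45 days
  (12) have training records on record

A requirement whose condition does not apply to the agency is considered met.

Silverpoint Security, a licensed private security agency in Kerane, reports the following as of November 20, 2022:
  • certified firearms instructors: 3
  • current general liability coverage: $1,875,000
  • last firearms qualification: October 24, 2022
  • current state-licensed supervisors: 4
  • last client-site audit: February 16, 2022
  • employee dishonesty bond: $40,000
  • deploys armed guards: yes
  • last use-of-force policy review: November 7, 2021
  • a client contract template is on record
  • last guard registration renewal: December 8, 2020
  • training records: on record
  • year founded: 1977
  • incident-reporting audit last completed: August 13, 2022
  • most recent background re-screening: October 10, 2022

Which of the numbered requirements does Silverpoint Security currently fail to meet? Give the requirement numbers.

4, 5

1. incident-reporting audit 99 days ago vs limit 180 → met
2. condition 'deploys armed guards' holds; guard registration renewal 712 days ago vs limit 730 → met
3. firearms qualification 27 days ago vs limit 30 → met
4. use-of-force policy review 378 days ago vs limit 365 → not met
5. client-site audit 277 days ago vs limit 270 → not met
6. certified firearms instructors 3 ≥ 2 → met
7. general liability coverage $1,875,000 ≥ $1,875,000 → met
8. state-licensed supervisors 4 ≥ 2 → met
9. employee dishonesty bond $40,000 ≥ $30,000 → met
10. client contract template present → met
11. background re-screening 41 days ago vs limit 45 → met
12. training records present → met
Not met: 4, 5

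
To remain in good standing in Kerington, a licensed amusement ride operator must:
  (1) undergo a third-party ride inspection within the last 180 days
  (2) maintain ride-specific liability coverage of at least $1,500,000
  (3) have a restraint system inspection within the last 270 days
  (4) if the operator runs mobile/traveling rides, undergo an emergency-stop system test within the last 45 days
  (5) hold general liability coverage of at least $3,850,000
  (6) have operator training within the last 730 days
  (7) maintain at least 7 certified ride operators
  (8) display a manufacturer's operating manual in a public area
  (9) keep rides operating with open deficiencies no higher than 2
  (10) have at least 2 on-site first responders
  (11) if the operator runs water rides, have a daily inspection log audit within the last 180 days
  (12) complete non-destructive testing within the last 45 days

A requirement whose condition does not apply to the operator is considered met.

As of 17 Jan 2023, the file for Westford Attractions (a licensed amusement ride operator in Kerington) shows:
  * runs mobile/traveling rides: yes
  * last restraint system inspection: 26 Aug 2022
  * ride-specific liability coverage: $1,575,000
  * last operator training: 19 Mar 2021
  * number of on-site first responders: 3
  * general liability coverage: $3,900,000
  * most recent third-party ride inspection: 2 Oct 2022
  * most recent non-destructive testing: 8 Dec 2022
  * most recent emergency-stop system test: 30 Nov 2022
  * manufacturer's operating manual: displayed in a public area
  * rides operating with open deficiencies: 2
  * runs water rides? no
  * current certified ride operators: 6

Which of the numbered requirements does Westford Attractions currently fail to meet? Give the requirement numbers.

4, 7

1. third-party ride inspection 107 days ago vs limit 180 → met
2. ride-specific liability coverage $1,575,000 ≥ $1,500,000 → met
3. restraint system inspection 144 days ago vs limit 270 → met
4. condition 'runs mobile/traveling rides' holds; emergency-stop system test 48 days ago vs limit 45 → not met
5. general liability coverage $3,900,000 ≥ $3,850,000 → met
6. operator training 669 days ago vs limit 730 → met
7. certified ride operators 6 < 7 → not met
8. manufacturer's operating manual present → met
9. rides operating with open deficiencies 2 ≤ 2 → met
10. on-site first responders 3 ≥ 2 → met
11. condition 'runs water rides' does not hold → requirement n/a → met
12. non-destructive testing 40 days ago vs limit 45 → met
Not met: 4, 7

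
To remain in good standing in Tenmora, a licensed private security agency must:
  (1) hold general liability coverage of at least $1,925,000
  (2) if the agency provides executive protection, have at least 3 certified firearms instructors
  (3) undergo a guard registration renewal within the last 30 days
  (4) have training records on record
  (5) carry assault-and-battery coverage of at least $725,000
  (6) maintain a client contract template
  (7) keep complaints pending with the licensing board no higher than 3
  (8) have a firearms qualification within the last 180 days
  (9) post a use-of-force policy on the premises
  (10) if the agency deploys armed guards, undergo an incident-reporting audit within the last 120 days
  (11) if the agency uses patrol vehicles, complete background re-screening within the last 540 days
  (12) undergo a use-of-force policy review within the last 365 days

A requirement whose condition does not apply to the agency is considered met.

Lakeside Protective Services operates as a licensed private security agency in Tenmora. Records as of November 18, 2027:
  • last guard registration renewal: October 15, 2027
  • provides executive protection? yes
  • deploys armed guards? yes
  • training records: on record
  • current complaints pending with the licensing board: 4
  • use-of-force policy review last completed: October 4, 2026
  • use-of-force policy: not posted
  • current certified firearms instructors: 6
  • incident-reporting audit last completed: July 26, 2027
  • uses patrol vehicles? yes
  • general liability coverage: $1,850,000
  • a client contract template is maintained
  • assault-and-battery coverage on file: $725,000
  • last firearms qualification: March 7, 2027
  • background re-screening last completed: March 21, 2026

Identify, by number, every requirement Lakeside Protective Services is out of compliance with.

1, 3, 7, 8, 9, 11, 12

1. general liability coverage $1,850,000 < $1,925,000 → not met
2. condition 'provides executive protection' holds; certified firearms instructors 6 ≥ 3 → met
3. guard registration renewal 34 days ago vs limit 30 → not met
4. training records present → met
5. assault-and-battery coverage $725,000 ≥ $725,000 → met
6. client contract template present → met
7. complaints pending with the licensing board 4 > 3 → not met
8. firearms qualification 256 days ago vs limit 180 → not met
9. use-of-force policy absent → not met
10. condition 'deploys armed guards' holds; incident-reporting audit 115 days ago vs limit 120 → met
11. condition 'uses patrol vehicles' holds; background re-screening 607 days ago vs limit 540 → not met
12. use-of-force policy review 410 days ago vs limit 365 → not met
Not met: 1, 3, 7, 8, 9, 11, 12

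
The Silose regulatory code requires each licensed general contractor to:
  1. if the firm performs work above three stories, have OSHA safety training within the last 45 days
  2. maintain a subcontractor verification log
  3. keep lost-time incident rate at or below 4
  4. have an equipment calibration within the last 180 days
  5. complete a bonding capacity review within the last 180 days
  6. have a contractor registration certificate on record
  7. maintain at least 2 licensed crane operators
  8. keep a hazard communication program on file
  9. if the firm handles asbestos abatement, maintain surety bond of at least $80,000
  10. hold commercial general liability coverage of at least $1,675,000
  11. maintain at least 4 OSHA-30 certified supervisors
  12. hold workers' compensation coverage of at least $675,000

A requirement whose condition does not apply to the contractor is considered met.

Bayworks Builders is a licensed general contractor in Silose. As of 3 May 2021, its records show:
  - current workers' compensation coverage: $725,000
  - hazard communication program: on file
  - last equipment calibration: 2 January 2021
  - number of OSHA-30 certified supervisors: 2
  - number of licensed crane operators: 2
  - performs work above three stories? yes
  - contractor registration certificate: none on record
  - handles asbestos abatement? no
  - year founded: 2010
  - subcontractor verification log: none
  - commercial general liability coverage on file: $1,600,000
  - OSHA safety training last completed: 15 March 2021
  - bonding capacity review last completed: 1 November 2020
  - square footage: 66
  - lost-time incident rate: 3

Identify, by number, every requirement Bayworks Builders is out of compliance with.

1, 2, 5, 6, 10, 11

1. condition 'performs work above three stories' holds; OSHA safety training 49 days ago vs limit 45 → not met
2. subcontractor verification log absent → not met
3. lost-time incident rate 3 ≤ 4 → met
4. equipment calibration 121 days ago vs limit 180 → met
5. bonding capacity review 183 days ago vs limit 180 → not met
6. contractor registration certificate absent → not met
7. licensed crane operators 2 ≥ 2 → met
8. hazard communication program present → met
9. condition 'handles asbestos abatement' does not hold → requirement n/a → met
10. commercial general liability coverage $1,600,000 < $1,675,000 → not met
11. OSHA-30 certified supervisors 2 < 4 → not met
12. workers' compensation coverage $725,000 ≥ $675,000 → met
Not met: 1, 2, 5, 6, 10, 11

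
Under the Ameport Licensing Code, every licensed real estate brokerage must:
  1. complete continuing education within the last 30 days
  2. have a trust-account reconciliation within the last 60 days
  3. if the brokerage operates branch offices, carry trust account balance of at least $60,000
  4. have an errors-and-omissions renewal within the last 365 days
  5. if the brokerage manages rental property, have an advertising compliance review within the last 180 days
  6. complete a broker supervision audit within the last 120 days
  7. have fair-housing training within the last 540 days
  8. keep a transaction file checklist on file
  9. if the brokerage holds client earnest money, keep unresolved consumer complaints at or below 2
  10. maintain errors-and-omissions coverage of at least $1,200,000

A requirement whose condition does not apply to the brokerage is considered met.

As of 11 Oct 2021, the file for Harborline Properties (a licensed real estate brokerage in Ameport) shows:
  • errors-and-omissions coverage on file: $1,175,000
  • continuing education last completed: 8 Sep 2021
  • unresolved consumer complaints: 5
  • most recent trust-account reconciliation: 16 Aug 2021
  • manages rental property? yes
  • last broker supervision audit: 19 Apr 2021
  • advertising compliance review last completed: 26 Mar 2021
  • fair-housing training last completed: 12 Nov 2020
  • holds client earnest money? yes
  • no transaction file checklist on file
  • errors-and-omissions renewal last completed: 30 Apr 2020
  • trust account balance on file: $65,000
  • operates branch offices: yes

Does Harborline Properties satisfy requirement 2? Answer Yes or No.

Yes

2. trust-account reconciliation 56 days ago vs limit 60 → met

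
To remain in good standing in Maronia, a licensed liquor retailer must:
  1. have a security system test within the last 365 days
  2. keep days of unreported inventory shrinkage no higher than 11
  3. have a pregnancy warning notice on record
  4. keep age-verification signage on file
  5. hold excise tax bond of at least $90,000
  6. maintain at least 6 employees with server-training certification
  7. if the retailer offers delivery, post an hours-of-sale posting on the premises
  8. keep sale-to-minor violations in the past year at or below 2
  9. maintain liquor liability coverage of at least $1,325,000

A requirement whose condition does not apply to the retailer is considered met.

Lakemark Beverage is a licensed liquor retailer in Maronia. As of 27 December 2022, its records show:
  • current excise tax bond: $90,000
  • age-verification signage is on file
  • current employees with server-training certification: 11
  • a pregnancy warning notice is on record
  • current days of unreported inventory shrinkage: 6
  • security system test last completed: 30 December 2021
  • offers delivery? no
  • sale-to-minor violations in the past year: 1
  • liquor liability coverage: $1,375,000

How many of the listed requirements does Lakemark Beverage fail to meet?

0

1. security system test 362 days ago vs limit 365 → met
2. days of unreported inventory shrinkage 6 ≤ 11 → met
3. pregnancy warning notice present → met
4. age-verification signage present → met
5. excise tax bond $90,000 ≥ $90,000 → met
6. employees with server-training certification 11 ≥ 6 → met
7. condition 'offers delivery' does not hold → requirement n/a → met
8. sale-to-minor violations in the past year 1 ≤ 2 → met
9. liquor liability coverage $1,375,000 ≥ $1,325,000 → met
Not met: 0 of 9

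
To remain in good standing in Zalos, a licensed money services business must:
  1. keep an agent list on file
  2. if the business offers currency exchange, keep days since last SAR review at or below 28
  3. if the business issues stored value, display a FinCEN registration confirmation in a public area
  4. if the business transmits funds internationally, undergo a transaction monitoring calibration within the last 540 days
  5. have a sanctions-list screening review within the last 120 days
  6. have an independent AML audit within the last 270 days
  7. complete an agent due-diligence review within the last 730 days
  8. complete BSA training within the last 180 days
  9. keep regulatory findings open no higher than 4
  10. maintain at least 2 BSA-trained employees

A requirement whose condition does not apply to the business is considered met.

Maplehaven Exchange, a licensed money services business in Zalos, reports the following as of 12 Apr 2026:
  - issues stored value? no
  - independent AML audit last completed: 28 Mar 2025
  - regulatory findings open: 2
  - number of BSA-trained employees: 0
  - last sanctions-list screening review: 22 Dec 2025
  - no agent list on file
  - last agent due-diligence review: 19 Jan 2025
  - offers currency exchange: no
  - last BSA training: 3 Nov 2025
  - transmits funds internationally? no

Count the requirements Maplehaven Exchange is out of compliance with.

1. agent list absent → not met
2. condition 'offers currency exchange' does not hold → requirement n/a → met
3. condition 'issues stored value' does not hold → requirement n/a → met
4. condition 'transmits funds internationally' does not hold → requirement n/a → met
5. sanctions-list screening review 111 days ago vs limit 120 → met
6. independent AML audit 380 days ago vs limit 270 → not met
7. agent due-diligence review 448 days ago vs limit 730 → met
8. BSA training 160 days ago vs limit 180 → met
9. regulatory findings open 2 ≤ 4 → met
10. BSA-trained employees 0 < 2 → not met
Not met: 3 of 10

3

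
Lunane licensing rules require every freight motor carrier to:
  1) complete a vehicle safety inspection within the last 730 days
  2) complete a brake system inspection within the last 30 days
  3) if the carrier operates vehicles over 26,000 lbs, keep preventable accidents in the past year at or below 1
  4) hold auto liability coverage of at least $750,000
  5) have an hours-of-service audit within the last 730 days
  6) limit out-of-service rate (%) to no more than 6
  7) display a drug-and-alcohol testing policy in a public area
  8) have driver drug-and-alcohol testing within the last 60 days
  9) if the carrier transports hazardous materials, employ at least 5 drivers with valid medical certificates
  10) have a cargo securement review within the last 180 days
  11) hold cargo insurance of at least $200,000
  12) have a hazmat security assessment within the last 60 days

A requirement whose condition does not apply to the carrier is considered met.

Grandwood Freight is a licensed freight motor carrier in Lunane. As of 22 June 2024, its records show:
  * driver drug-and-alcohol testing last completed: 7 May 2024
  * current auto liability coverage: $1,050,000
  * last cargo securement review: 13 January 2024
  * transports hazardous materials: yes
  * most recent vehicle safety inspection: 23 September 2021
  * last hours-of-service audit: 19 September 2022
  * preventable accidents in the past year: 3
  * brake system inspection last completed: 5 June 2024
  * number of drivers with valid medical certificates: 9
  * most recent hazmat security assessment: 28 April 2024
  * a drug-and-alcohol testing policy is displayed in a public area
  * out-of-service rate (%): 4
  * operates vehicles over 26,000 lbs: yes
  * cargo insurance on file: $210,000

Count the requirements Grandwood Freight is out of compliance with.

2

1. vehicle safety inspection 1003 days ago vs limit 730 → not met
2. brake system inspection 17 days ago vs limit 30 → met
3. condition 'operates vehicles over 26,000 lbs' holds; preventable accidents in the past year 3 > 1 → not met
4. auto liability coverage $1,050,000 ≥ $750,000 → met
5. hours-of-service audit 642 days ago vs limit 730 → met
6. out-of-service rate (%) 4 ≤ 6 → met
7. drug-and-alcohol testing policy present → met
8. driver drug-and-alcohol testing 46 days ago vs limit 60 → met
9. condition 'transports hazardous materials' holds; drivers with valid medical certificates 9 ≥ 5 → met
10. cargo securement review 161 days ago vs limit 180 → met
11. cargo insurance $210,000 ≥ $200,000 → met
12. hazmat security assessment 55 days ago vs limit 60 → met
Not met: 2 of 12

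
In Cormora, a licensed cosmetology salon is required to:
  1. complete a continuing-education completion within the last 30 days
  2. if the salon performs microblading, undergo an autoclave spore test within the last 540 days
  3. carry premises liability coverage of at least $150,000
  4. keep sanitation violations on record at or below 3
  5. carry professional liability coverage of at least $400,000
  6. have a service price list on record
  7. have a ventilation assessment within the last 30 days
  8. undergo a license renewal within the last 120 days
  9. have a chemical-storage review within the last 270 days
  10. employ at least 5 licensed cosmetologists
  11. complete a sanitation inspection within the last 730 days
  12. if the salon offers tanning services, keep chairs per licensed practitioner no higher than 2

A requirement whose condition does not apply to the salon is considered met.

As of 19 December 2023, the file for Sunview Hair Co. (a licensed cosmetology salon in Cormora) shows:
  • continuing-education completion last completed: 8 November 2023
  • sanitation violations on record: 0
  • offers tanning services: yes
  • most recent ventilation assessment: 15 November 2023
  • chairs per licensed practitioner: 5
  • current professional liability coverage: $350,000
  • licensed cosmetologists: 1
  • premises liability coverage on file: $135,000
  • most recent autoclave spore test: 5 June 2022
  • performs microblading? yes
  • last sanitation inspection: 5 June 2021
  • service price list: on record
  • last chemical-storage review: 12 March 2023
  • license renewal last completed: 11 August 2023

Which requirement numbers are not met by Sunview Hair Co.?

1, 2, 3, 5, 7, 8, 9, 10, 11, 12

1. continuing-education completion 41 days ago vs limit 30 → not met
2. condition 'performs microblading' holds; autoclave spore test 562 days ago vs limit 540 → not met
3. premises liability coverage $135,000 < $150,000 → not met
4. sanitation violations on record 0 ≤ 3 → met
5. professional liability coverage $350,000 < $400,000 → not met
6. service price list present → met
7. ventilation assessment 34 days ago vs limit 30 → not met
8. license renewal 130 days ago vs limit 120 → not met
9. chemical-storage review 282 days ago vs limit 270 → not met
10. licensed cosmetologists 1 < 5 → not met
11. sanitation inspection 927 days ago vs limit 730 → not met
12. condition 'offers tanning services' holds; chairs per licensed practitioner 5 > 2 → not met
Not met: 1, 2, 3, 5, 7, 8, 9, 10, 11, 12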